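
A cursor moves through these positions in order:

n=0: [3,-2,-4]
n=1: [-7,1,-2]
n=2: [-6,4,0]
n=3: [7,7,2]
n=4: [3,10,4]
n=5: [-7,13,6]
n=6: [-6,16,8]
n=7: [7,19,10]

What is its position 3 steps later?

The first coordinate repeats the cycle [3, -7, -6, 7] with period 4; step 10 mod 4 = 2, giving -6.
The second coordinate changes by +3 each step, so at step 10 it is -2 + 10·(3) = 28.
The third coordinate changes by +2 each step, so at step 10 it is -4 + 10·(2) = 16.

[-6,28,16]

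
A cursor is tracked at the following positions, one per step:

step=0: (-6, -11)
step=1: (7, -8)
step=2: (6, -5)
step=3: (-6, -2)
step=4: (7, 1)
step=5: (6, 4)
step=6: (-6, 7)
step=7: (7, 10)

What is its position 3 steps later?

(7, 19)

The first coordinate repeats the cycle [-6, 7, 6] with period 3; step 10 mod 3 = 1, giving 7.
The second coordinate changes by +3 each step, so at step 10 it is -11 + 10·(3) = 19.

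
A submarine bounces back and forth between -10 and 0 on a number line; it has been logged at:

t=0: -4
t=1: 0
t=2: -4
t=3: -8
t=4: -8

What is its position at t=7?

The value reflects between -10 and 0, moving 4 per step.
  step 5: -8 → -4
  step 6: -4 → 0
  step 7: 0 → -4

-4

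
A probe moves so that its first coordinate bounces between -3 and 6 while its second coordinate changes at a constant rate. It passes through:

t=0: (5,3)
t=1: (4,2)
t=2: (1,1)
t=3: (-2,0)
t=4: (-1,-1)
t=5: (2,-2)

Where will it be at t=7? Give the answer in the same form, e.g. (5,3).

The first coordinate reflects between -3 and 6, moving 3 per step.
  step 6: 2 → 5
  step 7: 5 → 4
The second coordinate changes by -1 each step: at step 7 it is -4.

(4,-4)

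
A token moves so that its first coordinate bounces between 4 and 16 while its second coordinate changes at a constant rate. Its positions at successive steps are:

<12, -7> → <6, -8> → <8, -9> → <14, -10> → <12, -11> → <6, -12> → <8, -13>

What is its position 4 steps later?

<8, -17>

The first coordinate travels 6 per step and bounces off the walls at 4 and 16.
  step 7: 8 → 14
  step 8: 14 → 12
  step 9: 12 → 6
  step 10: 6 → 8
The second coordinate changes by -1 each step: at step 10 it is -17.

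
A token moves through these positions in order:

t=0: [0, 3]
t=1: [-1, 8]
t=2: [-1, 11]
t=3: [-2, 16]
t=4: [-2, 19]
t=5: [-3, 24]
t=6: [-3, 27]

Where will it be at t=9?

Differencing gives [-1, +5], [+0, +3], [-1, +5], [+0, +3], [-1, +5], [+0, +3]. This is the pattern [-1, +5], [+0, +3] repeated.
step 7: apply [-1, +5] → [-4, 32]
step 8: apply [+0, +3] → [-4, 35]
step 9: apply [-1, +5] → [-5, 40]

[-5, 40]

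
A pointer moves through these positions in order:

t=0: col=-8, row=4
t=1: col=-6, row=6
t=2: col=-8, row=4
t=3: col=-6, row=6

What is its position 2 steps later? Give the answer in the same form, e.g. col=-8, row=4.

Consecutive displacements (+2, +2), (-2, -2), (+2, +2) scale by a factor of -1 each step.
step 4: col=-6, row=6 + (-2, -2) → col=-8, row=4
step 5: col=-8, row=4 + (+2, +2) → col=-6, row=6

col=-6, row=6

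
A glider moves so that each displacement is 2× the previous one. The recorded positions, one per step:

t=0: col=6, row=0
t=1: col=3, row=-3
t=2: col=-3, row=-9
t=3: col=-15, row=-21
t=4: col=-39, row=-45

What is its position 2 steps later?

Step-to-step displacements: (-3, -3), (-6, -6), (-12, -12), (-24, -24); each is 2× the previous.
step 5: col=-39, row=-45 + (-48, -48) → col=-87, row=-93
step 6: col=-87, row=-93 + (-96, -96) → col=-183, row=-189

col=-183, row=-189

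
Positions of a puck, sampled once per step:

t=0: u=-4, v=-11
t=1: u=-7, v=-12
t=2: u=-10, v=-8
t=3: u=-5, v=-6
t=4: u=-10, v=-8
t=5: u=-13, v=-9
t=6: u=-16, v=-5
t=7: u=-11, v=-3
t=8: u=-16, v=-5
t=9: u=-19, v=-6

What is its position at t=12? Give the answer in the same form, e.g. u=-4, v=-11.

Step-to-step displacements: (-3, -1), (-3, +4), (+5, +2), (-5, -2), (-3, -1), (-3, +4), (+5, +2), (-5, -2), (-3, -1) — a repeating cycle of length 4.
step 10: apply (-3, +4) → u=-22, v=-2
step 11: apply (+5, +2) → u=-17, v=0
step 12: apply (-5, -2) → u=-22, v=-2

u=-22, v=-2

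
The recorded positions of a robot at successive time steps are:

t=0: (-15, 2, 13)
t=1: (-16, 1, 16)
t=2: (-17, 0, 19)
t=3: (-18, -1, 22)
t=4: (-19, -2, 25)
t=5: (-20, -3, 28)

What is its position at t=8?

Constant displacement of (-1, -1, +3) per step.
step 6: (-20, -3, 28) + (-1, -1, +3) → (-21, -4, 31)
step 7: (-21, -4, 31) + (-1, -1, +3) → (-22, -5, 34)
step 8: (-22, -5, 34) + (-1, -1, +3) → (-23, -6, 37)

(-23, -6, 37)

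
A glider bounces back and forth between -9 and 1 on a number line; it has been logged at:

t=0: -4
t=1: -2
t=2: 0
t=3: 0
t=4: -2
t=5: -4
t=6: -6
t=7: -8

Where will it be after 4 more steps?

The value reflects between -9 and 1, moving 2 per step.
  step 8: -8 → -8
  step 9: -8 → -6
  step 10: -6 → -4
  step 11: -4 → -2

-2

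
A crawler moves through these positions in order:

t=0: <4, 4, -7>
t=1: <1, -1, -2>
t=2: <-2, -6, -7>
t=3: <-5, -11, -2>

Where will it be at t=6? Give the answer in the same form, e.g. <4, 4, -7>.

First: linear, -3 per step → -14 at step 6.
Second: linear, -5 per step → -26 at step 6.
Third: cycles through -7, -2 every 2 steps. Step 6 lands at position 0 of the cycle → -7.

<-14, -26, -7>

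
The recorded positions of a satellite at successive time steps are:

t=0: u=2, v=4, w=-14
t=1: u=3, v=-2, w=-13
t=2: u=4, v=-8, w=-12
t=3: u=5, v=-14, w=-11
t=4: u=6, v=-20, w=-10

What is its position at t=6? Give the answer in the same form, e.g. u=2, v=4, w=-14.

Each step adds (+1, -6, +1) to the position.
step 5: u=6, v=-20, w=-10 + (+1, -6, +1) → u=7, v=-26, w=-9
step 6: u=7, v=-26, w=-9 + (+1, -6, +1) → u=8, v=-32, w=-8

u=8, v=-32, w=-8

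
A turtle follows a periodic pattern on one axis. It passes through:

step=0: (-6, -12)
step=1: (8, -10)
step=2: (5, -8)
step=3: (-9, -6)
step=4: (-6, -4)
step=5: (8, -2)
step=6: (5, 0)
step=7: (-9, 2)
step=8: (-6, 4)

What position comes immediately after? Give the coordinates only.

(8, 6)

The first coordinate repeats the cycle [-6, 8, 5, -9] with period 4; step 9 mod 4 = 1, giving 8.
The second coordinate changes by +2 each step, so at step 9 it is -12 + 9·(2) = 6.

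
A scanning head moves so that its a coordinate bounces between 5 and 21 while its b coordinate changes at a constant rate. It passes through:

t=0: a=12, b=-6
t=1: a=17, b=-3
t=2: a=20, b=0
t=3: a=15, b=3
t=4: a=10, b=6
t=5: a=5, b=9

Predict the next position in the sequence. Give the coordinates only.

a=10, b=12

The a coordinate travels 5 per step and bounces off the walls at 5 and 21.
  step 6: 5 → 10
The b coordinate changes by +3 each step: at step 6 it is 12.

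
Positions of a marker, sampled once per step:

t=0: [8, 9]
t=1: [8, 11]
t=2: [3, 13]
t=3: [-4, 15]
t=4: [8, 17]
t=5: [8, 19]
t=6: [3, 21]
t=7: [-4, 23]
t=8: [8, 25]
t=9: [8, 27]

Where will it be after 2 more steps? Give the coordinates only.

First: cycles through 8, 8, 3, -4 every 4 steps. Step 11 lands at position 3 of the cycle → -4.
Second: linear, +2 per step → 31 at step 11.

[-4, 31]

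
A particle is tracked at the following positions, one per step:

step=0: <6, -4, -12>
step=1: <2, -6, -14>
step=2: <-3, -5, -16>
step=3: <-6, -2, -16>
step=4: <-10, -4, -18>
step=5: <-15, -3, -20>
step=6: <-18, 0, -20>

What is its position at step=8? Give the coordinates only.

<-27, -1, -24>

Differencing gives <-4, -2, -2>, <-5, +1, -2>, <-3, +3, +0>, <-4, -2, -2>, <-5, +1, -2>, <-3, +3, +0>. This is the pattern <-4, -2, -2>, <-5, +1, -2>, <-3, +3, +0> repeated.
step 7: apply <-4, -2, -2> → <-22, -2, -22>
step 8: apply <-5, +1, -2> → <-27, -1, -24>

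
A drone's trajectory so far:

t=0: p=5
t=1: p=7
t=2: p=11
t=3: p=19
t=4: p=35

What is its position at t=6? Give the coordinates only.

Step-to-step displacements: +2, +4, +8, +16; each is 2× the previous.
step 5: 35 + 32 → p=67
step 6: 67 + 64 → p=131

p=131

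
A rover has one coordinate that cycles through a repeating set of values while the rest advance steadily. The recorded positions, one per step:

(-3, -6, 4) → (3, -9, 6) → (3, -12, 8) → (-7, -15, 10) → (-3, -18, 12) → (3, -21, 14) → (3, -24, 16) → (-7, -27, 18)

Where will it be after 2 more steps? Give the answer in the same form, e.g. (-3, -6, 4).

(3, -33, 22)

The first coordinate repeats the cycle [-3, 3, 3, -7] with period 4; step 9 mod 4 = 1, giving 3.
The second coordinate changes by -3 each step, so at step 9 it is -6 + 9·(-3) = -33.
The third coordinate changes by +2 each step, so at step 9 it is 4 + 9·(2) = 22.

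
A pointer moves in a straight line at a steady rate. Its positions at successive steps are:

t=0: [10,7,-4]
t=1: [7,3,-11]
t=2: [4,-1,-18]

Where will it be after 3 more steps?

[-5,-13,-39]

Each step adds [-3,-4,-7] to the position.
step 3: [4,-1,-18] + [-3,-4,-7] → [1,-5,-25]
step 4: [1,-5,-25] + [-3,-4,-7] → [-2,-9,-32]
step 5: [-2,-9,-32] + [-3,-4,-7] → [-5,-13,-39]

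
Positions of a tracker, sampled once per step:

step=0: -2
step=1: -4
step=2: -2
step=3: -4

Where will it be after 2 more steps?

The jumps are -2, +2, -2 — a geometric progression with ratio -1.
step 4: -4 + 2 → -2
step 5: -2 − 2 → -4

-4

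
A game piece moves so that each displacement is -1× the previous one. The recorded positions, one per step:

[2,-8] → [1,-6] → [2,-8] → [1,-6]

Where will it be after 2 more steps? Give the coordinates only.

[1,-6]

Step-to-step displacements: [-1,+2], [+1,-2], [-1,+2]; each is -1× the previous.
step 4: [1,-6] + [+1,-2] → [2,-8]
step 5: [2,-8] + [-1,+2] → [1,-6]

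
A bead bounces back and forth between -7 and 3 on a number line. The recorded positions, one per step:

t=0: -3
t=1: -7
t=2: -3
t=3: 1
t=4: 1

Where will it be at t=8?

The value reflects between -7 and 3, moving 4 per step.
  step 5: 1 → -3
  step 6: -3 → -7
  step 7: -7 → -3
  step 8: -3 → 1

1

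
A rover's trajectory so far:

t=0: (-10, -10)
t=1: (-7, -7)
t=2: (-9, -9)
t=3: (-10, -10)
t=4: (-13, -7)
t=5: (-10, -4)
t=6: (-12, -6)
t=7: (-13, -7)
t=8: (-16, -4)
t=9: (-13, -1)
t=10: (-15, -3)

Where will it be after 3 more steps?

The moves between consecutive positions are (+3, +3), (-2, -2), (-1, -1), (-3, +3), (+3, +3), (-2, -2), (-1, -1), (-3, +3), (+3, +3), (-2, -2); they repeat the 4-cycle [(+3, +3), (-2, -2), (-1, -1), (-3, +3)].
step 11: apply (-1, -1) → (-16, -4)
step 12: apply (-3, +3) → (-19, -1)
step 13: apply (+3, +3) → (-16, 2)

(-16, 2)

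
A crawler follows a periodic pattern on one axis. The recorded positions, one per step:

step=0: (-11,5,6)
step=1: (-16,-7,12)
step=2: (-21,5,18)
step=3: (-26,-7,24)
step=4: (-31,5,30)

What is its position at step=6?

The first coordinate changes by -5 each step, so at step 6 it is -11 + 6·(-5) = -41.
The second coordinate repeats the cycle [5, -7] with period 2; step 6 mod 2 = 0, giving 5.
The third coordinate changes by +6 each step, so at step 6 it is 6 + 6·(6) = 42.

(-41,5,42)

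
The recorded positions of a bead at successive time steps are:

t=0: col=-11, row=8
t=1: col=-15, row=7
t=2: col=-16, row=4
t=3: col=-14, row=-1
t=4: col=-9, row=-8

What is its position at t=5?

col=-1, row=-17

Taking differences between consecutive positions: (-4, -1), (-1, -3), (+2, -5), (+5, -7). These grow by (+3, -2) each step.
step 5: col=-9, row=-8 + (+8, -9) → col=-1, row=-17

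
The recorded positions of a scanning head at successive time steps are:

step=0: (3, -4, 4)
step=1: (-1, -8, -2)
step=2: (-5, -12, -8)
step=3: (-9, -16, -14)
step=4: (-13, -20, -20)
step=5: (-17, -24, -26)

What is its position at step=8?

The position changes by (-4, -4, -6) every step.
step 6: (-17, -24, -26) + (-4, -4, -6) → (-21, -28, -32)
step 7: (-21, -28, -32) + (-4, -4, -6) → (-25, -32, -38)
step 8: (-25, -32, -38) + (-4, -4, -6) → (-29, -36, -44)

(-29, -36, -44)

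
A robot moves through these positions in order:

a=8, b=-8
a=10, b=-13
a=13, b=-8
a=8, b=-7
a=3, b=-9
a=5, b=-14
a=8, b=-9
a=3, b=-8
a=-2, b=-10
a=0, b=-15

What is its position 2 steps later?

a=-2, b=-9

Differencing gives (+2, -5), (+3, +5), (-5, +1), (-5, -2), (+2, -5), (+3, +5), (-5, +1), (-5, -2), (+2, -5). This is the pattern (+2, -5), (+3, +5), (-5, +1), (-5, -2) repeated.
step 10: apply (+3, +5) → a=3, b=-10
step 11: apply (-5, +1) → a=-2, b=-9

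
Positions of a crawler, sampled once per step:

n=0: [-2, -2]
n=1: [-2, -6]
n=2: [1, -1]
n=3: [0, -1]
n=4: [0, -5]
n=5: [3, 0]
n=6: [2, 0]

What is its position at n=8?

[5, 1]

Differencing gives [+0, -4], [+3, +5], [-1, +0], [+0, -4], [+3, +5], [-1, +0]. This is the pattern [+0, -4], [+3, +5], [-1, +0] repeated.
step 7: apply [+0, -4] → [2, -4]
step 8: apply [+3, +5] → [5, 1]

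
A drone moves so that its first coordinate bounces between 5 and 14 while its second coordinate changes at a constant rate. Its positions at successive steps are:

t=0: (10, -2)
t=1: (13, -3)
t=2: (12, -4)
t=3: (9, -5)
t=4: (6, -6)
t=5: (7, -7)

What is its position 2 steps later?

The first coordinate reflects between 5 and 14, moving 3 per step.
  step 6: 7 → 10
  step 7: 10 → 13
The second coordinate changes by -1 each step: at step 7 it is -9.

(13, -9)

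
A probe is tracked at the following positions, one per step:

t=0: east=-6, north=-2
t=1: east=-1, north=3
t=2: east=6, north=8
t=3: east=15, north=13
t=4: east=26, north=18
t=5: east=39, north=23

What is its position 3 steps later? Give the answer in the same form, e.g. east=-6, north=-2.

Taking differences between consecutive positions: (+5,+5), (+7,+5), (+9,+5), (+11,+5), (+13,+5). These grow by (+2,+0) each step.
step 6: east=39, north=23 + (+15,+5) → east=54, north=28
step 7: east=54, north=28 + (+17,+5) → east=71, north=33
step 8: east=71, north=33 + (+19,+5) → east=90, north=38

east=90, north=38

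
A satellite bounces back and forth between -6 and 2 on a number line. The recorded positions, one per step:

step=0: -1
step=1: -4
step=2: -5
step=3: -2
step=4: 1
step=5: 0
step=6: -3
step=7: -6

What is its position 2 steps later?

0

The value travels 3 per step and bounces off the walls at -6 and 2.
  step 8: -6 → -3
  step 9: -3 → 0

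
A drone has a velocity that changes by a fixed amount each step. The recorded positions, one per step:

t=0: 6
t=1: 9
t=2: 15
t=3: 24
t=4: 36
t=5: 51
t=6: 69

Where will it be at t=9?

First differences are +3, +6, +9, +12, +15, +18; their common second difference is +3 (constant acceleration).
step 7: 69 + 21 → 90
step 8: 90 + 24 → 114
step 9: 114 + 27 → 141

141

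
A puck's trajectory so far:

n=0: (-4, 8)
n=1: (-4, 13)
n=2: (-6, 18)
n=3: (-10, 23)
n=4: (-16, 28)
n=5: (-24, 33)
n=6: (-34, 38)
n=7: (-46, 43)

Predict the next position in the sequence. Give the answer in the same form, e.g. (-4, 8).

Taking differences between consecutive positions: (+0, +5), (-2, +5), (-4, +5), (-6, +5), (-8, +5), (-10, +5), (-12, +5). These grow by (-2, +0) each step.
step 8: (-46, 43) + (-14, +5) → (-60, 48)

(-60, 48)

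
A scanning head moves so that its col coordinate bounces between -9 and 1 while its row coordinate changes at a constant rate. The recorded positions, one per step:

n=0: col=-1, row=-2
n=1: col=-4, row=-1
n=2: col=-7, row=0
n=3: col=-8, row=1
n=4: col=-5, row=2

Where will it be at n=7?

The col coordinate reflects between -9 and 1, moving 3 per step.
  step 5: -5 → -2
  step 6: -2 → 1
  step 7: 1 → -2
The row coordinate changes by +1 each step: at step 7 it is 5.

col=-2, row=5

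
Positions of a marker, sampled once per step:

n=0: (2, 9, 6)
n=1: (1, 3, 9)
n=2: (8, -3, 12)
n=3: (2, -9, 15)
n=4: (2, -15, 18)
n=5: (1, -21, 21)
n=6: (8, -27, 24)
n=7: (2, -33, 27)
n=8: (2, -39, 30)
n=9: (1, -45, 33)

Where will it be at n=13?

(1, -69, 45)

The first coordinate repeats the cycle [2, 1, 8, 2] with period 4; step 13 mod 4 = 1, giving 1.
The second coordinate changes by -6 each step, so at step 13 it is 9 + 13·(-6) = -69.
The third coordinate changes by +3 each step, so at step 13 it is 6 + 13·(3) = 45.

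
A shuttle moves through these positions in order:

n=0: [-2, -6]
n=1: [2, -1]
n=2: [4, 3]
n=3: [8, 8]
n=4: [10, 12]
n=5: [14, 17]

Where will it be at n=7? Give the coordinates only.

[20, 26]

Differencing gives [+4, +5], [+2, +4], [+4, +5], [+2, +4], [+4, +5]. This is the pattern [+4, +5], [+2, +4] repeated.
step 6: apply [+2, +4] → [16, 21]
step 7: apply [+4, +5] → [20, 26]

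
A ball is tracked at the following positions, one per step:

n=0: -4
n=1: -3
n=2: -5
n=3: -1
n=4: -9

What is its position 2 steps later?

The jumps are +1, -2, +4, -8 — a geometric progression with ratio -2.
step 5: -9 + 16 → 7
step 6: 7 − 32 → -25

-25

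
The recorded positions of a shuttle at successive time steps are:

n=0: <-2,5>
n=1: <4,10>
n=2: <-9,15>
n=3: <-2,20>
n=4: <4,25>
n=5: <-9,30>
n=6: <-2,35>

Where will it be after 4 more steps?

The first coordinate repeats the cycle [-2, 4, -9] with period 3; step 10 mod 3 = 1, giving 4.
The second coordinate changes by +5 each step, so at step 10 it is 5 + 10·(5) = 55.

<4,55>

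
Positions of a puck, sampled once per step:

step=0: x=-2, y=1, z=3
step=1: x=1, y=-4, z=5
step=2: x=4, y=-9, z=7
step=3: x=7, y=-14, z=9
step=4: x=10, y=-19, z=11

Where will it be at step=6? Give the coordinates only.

Each step adds (+3,-5,+2) to the position.
step 5: x=10, y=-19, z=11 + (+3,-5,+2) → x=13, y=-24, z=13
step 6: x=13, y=-24, z=13 + (+3,-5,+2) → x=16, y=-29, z=15

x=16, y=-29, z=15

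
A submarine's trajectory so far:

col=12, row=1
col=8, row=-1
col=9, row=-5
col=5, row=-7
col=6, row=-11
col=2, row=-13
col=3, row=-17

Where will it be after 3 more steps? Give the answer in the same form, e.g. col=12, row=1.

col=-4, row=-25

The moves between consecutive positions are (-4,-2), (+1,-4), (-4,-2), (+1,-4), (-4,-2), (+1,-4); they repeat the 2-cycle [(-4,-2), (+1,-4)].
step 7: apply (-4,-2) → col=-1, row=-19
step 8: apply (+1,-4) → col=0, row=-23
step 9: apply (-4,-2) → col=-4, row=-25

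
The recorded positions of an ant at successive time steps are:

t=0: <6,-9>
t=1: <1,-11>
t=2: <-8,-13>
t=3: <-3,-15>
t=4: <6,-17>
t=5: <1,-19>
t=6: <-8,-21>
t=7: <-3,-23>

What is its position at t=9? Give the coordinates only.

<1,-27>

The first coordinate repeats the cycle [6, 1, -8, -3] with period 4; step 9 mod 4 = 1, giving 1.
The second coordinate changes by -2 each step, so at step 9 it is -9 + 9·(-2) = -27.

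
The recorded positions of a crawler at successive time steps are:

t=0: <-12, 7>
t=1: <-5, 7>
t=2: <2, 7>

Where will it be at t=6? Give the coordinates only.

<30, 7>

Each step adds <+7, +0> to the position.
step 3: <2, 7> + <+7, +0> → <9, 7>
step 4: <9, 7> + <+7, +0> → <16, 7>
step 5: <16, 7> + <+7, +0> → <23, 7>
step 6: <23, 7> + <+7, +0> → <30, 7>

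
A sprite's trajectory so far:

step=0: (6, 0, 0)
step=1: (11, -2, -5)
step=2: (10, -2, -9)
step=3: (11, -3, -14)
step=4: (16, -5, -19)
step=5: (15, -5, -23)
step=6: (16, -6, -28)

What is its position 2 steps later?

(20, -8, -37)

The moves between consecutive positions are (+5, -2, -5), (-1, +0, -4), (+1, -1, -5), (+5, -2, -5), (-1, +0, -4), (+1, -1, -5); they repeat the 3-cycle [(+5, -2, -5), (-1, +0, -4), (+1, -1, -5)].
step 7: apply (+5, -2, -5) → (21, -8, -33)
step 8: apply (-1, +0, -4) → (20, -8, -37)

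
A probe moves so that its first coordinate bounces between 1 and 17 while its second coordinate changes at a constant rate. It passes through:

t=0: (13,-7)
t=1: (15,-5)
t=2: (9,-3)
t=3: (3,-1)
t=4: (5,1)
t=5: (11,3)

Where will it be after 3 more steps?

The first coordinate reflects between 1 and 17, moving 6 per step.
  step 6: 11 → 17
  step 7: 17 → 11
  step 8: 11 → 5
The second coordinate changes by +2 each step: at step 8 it is 9.

(5,9)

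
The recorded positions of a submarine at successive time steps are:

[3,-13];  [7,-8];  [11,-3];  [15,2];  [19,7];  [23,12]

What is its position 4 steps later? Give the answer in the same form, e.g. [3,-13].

[39,32]

Each step adds [+4,+5] to the position.
step 6: [23,12] + [+4,+5] → [27,17]
step 7: [27,17] + [+4,+5] → [31,22]
step 8: [31,22] + [+4,+5] → [35,27]
step 9: [35,27] + [+4,+5] → [39,32]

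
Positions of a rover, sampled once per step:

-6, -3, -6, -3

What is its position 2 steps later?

Consecutive displacements +3, -3, +3 scale by a factor of -1 each step.
step 4: -3 − 3 → -6
step 5: -6 + 3 → -3

-3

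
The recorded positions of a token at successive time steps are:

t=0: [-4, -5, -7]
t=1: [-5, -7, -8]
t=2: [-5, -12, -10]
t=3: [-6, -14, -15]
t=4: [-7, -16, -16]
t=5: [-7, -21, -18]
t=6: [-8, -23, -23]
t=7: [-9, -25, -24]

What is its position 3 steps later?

[-11, -34, -32]

Differencing gives [-1, -2, -1], [+0, -5, -2], [-1, -2, -5], [-1, -2, -1], [+0, -5, -2], [-1, -2, -5], [-1, -2, -1]. This is the pattern [-1, -2, -1], [+0, -5, -2], [-1, -2, -5] repeated.
step 8: apply [+0, -5, -2] → [-9, -30, -26]
step 9: apply [-1, -2, -5] → [-10, -32, -31]
step 10: apply [-1, -2, -1] → [-11, -34, -32]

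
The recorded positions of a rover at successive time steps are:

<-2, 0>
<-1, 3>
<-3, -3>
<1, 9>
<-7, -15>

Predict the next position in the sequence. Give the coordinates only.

<9, 33>

The jumps are <+1, +3>, <-2, -6>, <+4, +12>, <-8, -24> — a geometric progression with ratio -2.
step 5: <-7, -15> + <+16, +48> → <9, 33>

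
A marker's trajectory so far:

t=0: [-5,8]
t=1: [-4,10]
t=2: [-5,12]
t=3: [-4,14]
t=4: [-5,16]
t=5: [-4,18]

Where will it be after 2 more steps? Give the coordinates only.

[-4,22]

First: cycles through -5, -4 every 2 steps. Step 7 lands at position 1 of the cycle → -4.
Second: linear, +2 per step → 22 at step 7.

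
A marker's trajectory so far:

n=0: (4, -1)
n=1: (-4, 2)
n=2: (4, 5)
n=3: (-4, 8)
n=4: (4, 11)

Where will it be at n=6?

(4, 17)

The first coordinate repeats the cycle [4, -4] with period 2; step 6 mod 2 = 0, giving 4.
The second coordinate changes by +3 each step, so at step 6 it is -1 + 6·(3) = 17.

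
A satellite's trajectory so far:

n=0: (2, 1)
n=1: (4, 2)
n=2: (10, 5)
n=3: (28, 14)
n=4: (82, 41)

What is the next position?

The jumps are (+2, +1), (+6, +3), (+18, +9), (+54, +27) — a geometric progression with ratio 3.
step 5: (82, 41) + (+162, +81) → (244, 122)

(244, 122)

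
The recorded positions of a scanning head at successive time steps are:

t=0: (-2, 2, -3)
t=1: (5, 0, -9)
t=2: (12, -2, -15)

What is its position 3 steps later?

Each step adds (+7, -2, -6) to the position.
step 3: (12, -2, -15) + (+7, -2, -6) → (19, -4, -21)
step 4: (19, -4, -21) + (+7, -2, -6) → (26, -6, -27)
step 5: (26, -6, -27) + (+7, -2, -6) → (33, -8, -33)

(33, -8, -33)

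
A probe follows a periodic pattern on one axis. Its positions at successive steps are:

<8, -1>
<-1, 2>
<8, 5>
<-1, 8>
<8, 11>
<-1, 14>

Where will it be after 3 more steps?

<8, 23>

First: cycles through 8, -1 every 2 steps. Step 8 lands at position 0 of the cycle → 8.
Second: linear, +3 per step → 23 at step 8.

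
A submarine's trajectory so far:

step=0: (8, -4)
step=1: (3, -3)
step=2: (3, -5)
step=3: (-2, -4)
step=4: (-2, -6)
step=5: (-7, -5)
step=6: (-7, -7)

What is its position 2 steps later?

(-12, -8)

Step-to-step displacements: (-5, +1), (+0, -2), (-5, +1), (+0, -2), (-5, +1), (+0, -2) — a repeating cycle of length 2.
step 7: apply (-5, +1) → (-12, -6)
step 8: apply (+0, -2) → (-12, -8)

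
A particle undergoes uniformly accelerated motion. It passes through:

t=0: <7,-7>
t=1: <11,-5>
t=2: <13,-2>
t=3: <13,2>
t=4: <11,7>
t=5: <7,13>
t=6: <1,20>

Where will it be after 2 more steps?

Taking differences between consecutive positions: <+4,+2>, <+2,+3>, <+0,+4>, <-2,+5>, <-4,+6>, <-6,+7>. These grow by <-2,+1> each step.
step 7: <1,20> + <-8,+8> → <-7,28>
step 8: <-7,28> + <-10,+9> → <-17,37>

<-17,37>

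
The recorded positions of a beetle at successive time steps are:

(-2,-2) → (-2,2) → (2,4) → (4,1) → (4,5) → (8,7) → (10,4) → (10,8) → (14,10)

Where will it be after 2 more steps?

Differencing gives (+0,+4), (+4,+2), (+2,-3), (+0,+4), (+4,+2), (+2,-3), (+0,+4), (+4,+2). This is the pattern (+0,+4), (+4,+2), (+2,-3) repeated.
step 9: apply (+2,-3) → (16,7)
step 10: apply (+0,+4) → (16,11)

(16,11)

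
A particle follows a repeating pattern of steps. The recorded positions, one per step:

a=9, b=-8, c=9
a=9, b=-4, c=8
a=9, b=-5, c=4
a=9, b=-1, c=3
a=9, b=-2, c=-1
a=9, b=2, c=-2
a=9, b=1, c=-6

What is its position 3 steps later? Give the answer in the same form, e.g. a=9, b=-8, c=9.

Step-to-step displacements: (+0, +4, -1), (+0, -1, -4), (+0, +4, -1), (+0, -1, -4), (+0, +4, -1), (+0, -1, -4) — a repeating cycle of length 2.
step 7: apply (+0, +4, -1) → a=9, b=5, c=-7
step 8: apply (+0, -1, -4) → a=9, b=4, c=-11
step 9: apply (+0, +4, -1) → a=9, b=8, c=-12

a=9, b=8, c=-12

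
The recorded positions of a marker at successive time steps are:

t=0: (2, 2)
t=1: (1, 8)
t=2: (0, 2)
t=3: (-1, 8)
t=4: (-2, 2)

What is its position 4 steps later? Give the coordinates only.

The first coordinate changes by -1 each step, so at step 8 it is 2 + 8·(-1) = -6.
The second coordinate repeats the cycle [2, 8] with period 2; step 8 mod 2 = 0, giving 2.

(-6, 2)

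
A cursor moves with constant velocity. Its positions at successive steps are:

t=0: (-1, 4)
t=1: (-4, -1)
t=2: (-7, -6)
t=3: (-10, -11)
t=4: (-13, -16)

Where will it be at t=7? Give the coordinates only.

Each step adds (-3, -5) to the position.
step 5: (-13, -16) + (-3, -5) → (-16, -21)
step 6: (-16, -21) + (-3, -5) → (-19, -26)
step 7: (-19, -26) + (-3, -5) → (-22, -31)

(-22, -31)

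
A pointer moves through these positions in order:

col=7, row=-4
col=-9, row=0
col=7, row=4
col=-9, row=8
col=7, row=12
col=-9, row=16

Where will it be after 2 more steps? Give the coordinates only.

col=-9, row=24

The col coordinate repeats the cycle [7, -9] with period 2; step 7 mod 2 = 1, giving -9.
The row coordinate changes by +4 each step, so at step 7 it is -4 + 7·(4) = 24.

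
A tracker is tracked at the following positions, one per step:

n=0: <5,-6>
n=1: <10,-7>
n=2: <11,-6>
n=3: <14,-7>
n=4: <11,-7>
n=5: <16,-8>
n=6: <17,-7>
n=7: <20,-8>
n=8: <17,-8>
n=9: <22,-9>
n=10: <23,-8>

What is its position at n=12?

<23,-9>

Step-to-step displacements: <+5,-1>, <+1,+1>, <+3,-1>, <-3,+0>, <+5,-1>, <+1,+1>, <+3,-1>, <-3,+0>, <+5,-1>, <+1,+1> — a repeating cycle of length 4.
step 11: apply <+3,-1> → <26,-9>
step 12: apply <-3,+0> → <23,-9>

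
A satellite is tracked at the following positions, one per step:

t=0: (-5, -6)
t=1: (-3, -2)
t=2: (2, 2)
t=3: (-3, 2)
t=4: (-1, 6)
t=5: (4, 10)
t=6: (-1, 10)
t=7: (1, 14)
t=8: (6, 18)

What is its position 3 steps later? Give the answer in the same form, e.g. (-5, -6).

(8, 26)

The moves between consecutive positions are (+2, +4), (+5, +4), (-5, +0), (+2, +4), (+5, +4), (-5, +0), (+2, +4), (+5, +4); they repeat the 3-cycle [(+2, +4), (+5, +4), (-5, +0)].
step 9: apply (-5, +0) → (1, 18)
step 10: apply (+2, +4) → (3, 22)
step 11: apply (+5, +4) → (8, 26)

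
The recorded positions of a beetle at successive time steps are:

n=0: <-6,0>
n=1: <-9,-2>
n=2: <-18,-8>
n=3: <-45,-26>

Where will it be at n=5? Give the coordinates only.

Consecutive displacements <-3,-2>, <-9,-6>, <-27,-18> scale by a factor of 3 each step.
step 4: <-45,-26> + <-81,-54> → <-126,-80>
step 5: <-126,-80> + <-243,-162> → <-369,-242>

<-369,-242>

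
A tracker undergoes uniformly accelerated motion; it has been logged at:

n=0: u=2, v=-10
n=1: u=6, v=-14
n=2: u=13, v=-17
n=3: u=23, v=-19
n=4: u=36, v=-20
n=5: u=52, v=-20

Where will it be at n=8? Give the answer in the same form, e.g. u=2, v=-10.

u=118, v=-14

First differences are (+4, -4), (+7, -3), (+10, -2), (+13, -1), (+16, +0); their common second difference is (+3, +1) (constant acceleration).
step 6: u=52, v=-20 + (+19, +1) → u=71, v=-19
step 7: u=71, v=-19 + (+22, +2) → u=93, v=-17
step 8: u=93, v=-17 + (+25, +3) → u=118, v=-14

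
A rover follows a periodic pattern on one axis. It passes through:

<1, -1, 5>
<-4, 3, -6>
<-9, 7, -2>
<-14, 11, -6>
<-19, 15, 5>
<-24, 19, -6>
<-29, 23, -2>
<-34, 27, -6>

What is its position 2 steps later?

<-44, 35, -6>

The first coordinate changes by -5 each step, so at step 9 it is 1 + 9·(-5) = -44.
The second coordinate changes by +4 each step, so at step 9 it is -1 + 9·(4) = 35.
The third coordinate repeats the cycle [5, -6, -2, -6] with period 4; step 9 mod 4 = 1, giving -6.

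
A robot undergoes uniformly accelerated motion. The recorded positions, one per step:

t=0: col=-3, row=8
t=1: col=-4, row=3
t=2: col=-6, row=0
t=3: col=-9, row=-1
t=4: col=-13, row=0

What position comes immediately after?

col=-18, row=3

First differences are (-1, -5), (-2, -3), (-3, -1), (-4, +1); their common second difference is (-1, +2) (constant acceleration).
step 5: col=-13, row=0 + (-5, +3) → col=-18, row=3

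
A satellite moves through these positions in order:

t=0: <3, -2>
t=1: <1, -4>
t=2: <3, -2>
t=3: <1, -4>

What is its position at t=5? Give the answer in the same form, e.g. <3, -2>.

Step-to-step displacements: <-2, -2>, <+2, +2>, <-2, -2>; each is -1× the previous.
step 4: <1, -4> + <+2, +2> → <3, -2>
step 5: <3, -2> + <-2, -2> → <1, -4>

<1, -4>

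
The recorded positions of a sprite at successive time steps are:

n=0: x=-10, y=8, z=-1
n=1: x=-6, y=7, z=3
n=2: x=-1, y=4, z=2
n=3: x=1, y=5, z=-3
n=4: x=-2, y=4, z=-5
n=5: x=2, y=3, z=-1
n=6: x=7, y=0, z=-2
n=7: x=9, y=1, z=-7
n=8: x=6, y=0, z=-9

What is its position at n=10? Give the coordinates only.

Differencing gives (+4, -1, +4), (+5, -3, -1), (+2, +1, -5), (-3, -1, -2), (+4, -1, +4), (+5, -3, -1), (+2, +1, -5), (-3, -1, -2). This is the pattern (+4, -1, +4), (+5, -3, -1), (+2, +1, -5), (-3, -1, -2) repeated.
step 9: apply (+4, -1, +4) → x=10, y=-1, z=-5
step 10: apply (+5, -3, -1) → x=15, y=-4, z=-6

x=15, y=-4, z=-6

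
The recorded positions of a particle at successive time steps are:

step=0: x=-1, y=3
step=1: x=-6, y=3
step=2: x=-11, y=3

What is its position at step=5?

Constant displacement of (-5, +0) per step.
step 3: x=-11, y=3 + (-5, +0) → x=-16, y=3
step 4: x=-16, y=3 + (-5, +0) → x=-21, y=3
step 5: x=-21, y=3 + (-5, +0) → x=-26, y=3

x=-26, y=3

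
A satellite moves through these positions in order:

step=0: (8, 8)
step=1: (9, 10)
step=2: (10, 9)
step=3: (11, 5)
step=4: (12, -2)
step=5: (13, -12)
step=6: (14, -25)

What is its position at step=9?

(17, -82)

First differences are (+1, +2), (+1, -1), (+1, -4), (+1, -7), (+1, -10), (+1, -13); their common second difference is (+0, -3) (constant acceleration).
step 7: (14, -25) + (+1, -16) → (15, -41)
step 8: (15, -41) + (+1, -19) → (16, -60)
step 9: (16, -60) + (+1, -22) → (17, -82)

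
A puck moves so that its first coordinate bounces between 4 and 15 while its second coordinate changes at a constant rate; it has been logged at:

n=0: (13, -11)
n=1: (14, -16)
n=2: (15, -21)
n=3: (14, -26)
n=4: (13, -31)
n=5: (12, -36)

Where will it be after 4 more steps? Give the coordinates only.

(8, -56)

The first coordinate travels 1 per step and bounces off the walls at 4 and 15.
  step 6: 12 → 11
  step 7: 11 → 10
  step 8: 10 → 9
  step 9: 9 → 8
The second coordinate changes by -5 each step: at step 9 it is -56.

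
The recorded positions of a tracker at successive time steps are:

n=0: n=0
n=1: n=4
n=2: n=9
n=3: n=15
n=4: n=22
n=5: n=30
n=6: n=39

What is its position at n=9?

n=72

Successive displacements: +4, +5, +6, +7, +8, +9 — each changes by +1.
step 7: 39 + 10 → n=49
step 8: 49 + 11 → n=60
step 9: 60 + 12 → n=72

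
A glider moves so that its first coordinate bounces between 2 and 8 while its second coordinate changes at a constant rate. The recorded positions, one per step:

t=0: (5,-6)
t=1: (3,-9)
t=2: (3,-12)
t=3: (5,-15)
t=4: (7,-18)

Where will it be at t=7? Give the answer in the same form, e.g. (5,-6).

The first coordinate reflects between 2 and 8, moving 2 per step.
  step 5: 7 → 7
  step 6: 7 → 5
  step 7: 5 → 3
The second coordinate changes by -3 each step: at step 7 it is -27.

(3,-27)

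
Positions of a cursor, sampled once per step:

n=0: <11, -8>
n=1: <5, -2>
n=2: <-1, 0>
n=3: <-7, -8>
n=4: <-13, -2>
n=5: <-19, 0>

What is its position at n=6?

<-25, -8>

First: linear, -6 per step → -25 at step 6.
Second: cycles through -8, -2, 0 every 3 steps. Step 6 lands at position 0 of the cycle → -8.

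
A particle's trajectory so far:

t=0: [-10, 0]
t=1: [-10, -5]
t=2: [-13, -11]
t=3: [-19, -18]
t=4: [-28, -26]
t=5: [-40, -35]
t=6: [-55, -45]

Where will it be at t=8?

Successive displacements: [+0, -5], [-3, -6], [-6, -7], [-9, -8], [-12, -9], [-15, -10] — each changes by [-3, -1].
step 7: [-55, -45] + [-18, -11] → [-73, -56]
step 8: [-73, -56] + [-21, -12] → [-94, -68]

[-94, -68]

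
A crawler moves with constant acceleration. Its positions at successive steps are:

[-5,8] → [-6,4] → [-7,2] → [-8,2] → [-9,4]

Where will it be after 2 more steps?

Successive displacements: [-1,-4], [-1,-2], [-1,+0], [-1,+2] — each changes by [+0,+2].
step 5: [-9,4] + [-1,+4] → [-10,8]
step 6: [-10,8] + [-1,+6] → [-11,14]

[-11,14]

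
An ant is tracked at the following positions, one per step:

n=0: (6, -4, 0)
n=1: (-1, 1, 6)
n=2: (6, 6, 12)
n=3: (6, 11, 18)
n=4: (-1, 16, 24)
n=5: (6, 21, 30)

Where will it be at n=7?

The first coordinate repeats the cycle [6, -1, 6] with period 3; step 7 mod 3 = 1, giving -1.
The second coordinate changes by +5 each step, so at step 7 it is -4 + 7·(5) = 31.
The third coordinate changes by +6 each step, so at step 7 it is 0 + 7·(6) = 42.

(-1, 31, 42)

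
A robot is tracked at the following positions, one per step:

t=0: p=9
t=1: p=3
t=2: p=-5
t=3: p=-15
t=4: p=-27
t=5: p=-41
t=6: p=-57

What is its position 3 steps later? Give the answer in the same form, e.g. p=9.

p=-117

Successive displacements: -6, -8, -10, -12, -14, -16 — each changes by -2.
step 7: -57 − 18 → p=-75
step 8: -75 − 20 → p=-95
step 9: -95 − 22 → p=-117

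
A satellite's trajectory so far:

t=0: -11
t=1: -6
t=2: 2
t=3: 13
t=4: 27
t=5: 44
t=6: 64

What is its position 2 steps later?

113

Successive displacements: +5, +8, +11, +14, +17, +20 — each changes by +3.
step 7: 64 + 23 → 87
step 8: 87 + 26 → 113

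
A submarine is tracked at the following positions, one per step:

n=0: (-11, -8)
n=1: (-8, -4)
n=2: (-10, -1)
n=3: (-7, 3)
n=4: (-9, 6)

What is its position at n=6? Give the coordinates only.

(-8, 13)

The moves between consecutive positions are (+3, +4), (-2, +3), (+3, +4), (-2, +3); they repeat the 2-cycle [(+3, +4), (-2, +3)].
step 5: apply (+3, +4) → (-6, 10)
step 6: apply (-2, +3) → (-8, 13)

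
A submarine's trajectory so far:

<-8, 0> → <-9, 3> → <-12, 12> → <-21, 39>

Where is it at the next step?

Step-to-step displacements: <-1, +3>, <-3, +9>, <-9, +27>; each is 3× the previous.
step 4: <-21, 39> + <-27, +81> → <-48, 120>

<-48, 120>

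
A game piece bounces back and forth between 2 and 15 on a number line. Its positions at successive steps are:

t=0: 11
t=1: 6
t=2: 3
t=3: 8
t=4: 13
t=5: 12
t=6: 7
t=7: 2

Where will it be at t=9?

12

The value reflects between 2 and 15, moving 5 per step.
  step 8: 2 → 7
  step 9: 7 → 12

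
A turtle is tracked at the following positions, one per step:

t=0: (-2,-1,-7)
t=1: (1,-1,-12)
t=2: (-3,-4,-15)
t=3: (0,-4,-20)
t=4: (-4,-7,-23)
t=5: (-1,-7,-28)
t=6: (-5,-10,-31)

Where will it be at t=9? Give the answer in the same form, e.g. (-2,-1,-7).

Step-to-step displacements: (+3,+0,-5), (-4,-3,-3), (+3,+0,-5), (-4,-3,-3), (+3,+0,-5), (-4,-3,-3) — a repeating cycle of length 2.
step 7: apply (+3,+0,-5) → (-2,-10,-36)
step 8: apply (-4,-3,-3) → (-6,-13,-39)
step 9: apply (+3,+0,-5) → (-3,-13,-44)

(-3,-13,-44)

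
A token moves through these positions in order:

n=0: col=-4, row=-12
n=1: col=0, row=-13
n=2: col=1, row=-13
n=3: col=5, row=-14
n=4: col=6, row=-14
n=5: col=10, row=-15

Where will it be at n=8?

col=16, row=-16

Differencing gives (+4, -1), (+1, +0), (+4, -1), (+1, +0), (+4, -1). This is the pattern (+4, -1), (+1, +0) repeated.
step 6: apply (+1, +0) → col=11, row=-15
step 7: apply (+4, -1) → col=15, row=-16
step 8: apply (+1, +0) → col=16, row=-16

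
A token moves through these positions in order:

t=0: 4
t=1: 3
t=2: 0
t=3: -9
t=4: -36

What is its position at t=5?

-117

Step-to-step displacements: -1, -3, -9, -27; each is 3× the previous.
step 5: -36 − 81 → -117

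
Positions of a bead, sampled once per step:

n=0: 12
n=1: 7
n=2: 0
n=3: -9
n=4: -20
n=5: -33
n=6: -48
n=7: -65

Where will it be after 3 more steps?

-128

Successive displacements: -5, -7, -9, -11, -13, -15, -17 — each changes by -2.
step 8: -65 − 19 → -84
step 9: -84 − 21 → -105
step 10: -105 − 23 → -128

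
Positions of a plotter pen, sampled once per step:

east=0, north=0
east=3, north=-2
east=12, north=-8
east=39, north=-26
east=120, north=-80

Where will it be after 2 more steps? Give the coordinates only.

east=1092, north=-728

The jumps are (+3, -2), (+9, -6), (+27, -18), (+81, -54) — a geometric progression with ratio 3.
step 5: east=120, north=-80 + (+243, -162) → east=363, north=-242
step 6: east=363, north=-242 + (+729, -486) → east=1092, north=-728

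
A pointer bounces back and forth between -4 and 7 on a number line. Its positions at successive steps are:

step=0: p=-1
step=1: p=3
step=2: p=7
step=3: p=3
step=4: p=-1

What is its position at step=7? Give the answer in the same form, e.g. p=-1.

The value travels 4 per step and bounces off the walls at -4 and 7.
  step 5: -1 → -3
  step 6: -3 → 1
  step 7: 1 → 5

p=5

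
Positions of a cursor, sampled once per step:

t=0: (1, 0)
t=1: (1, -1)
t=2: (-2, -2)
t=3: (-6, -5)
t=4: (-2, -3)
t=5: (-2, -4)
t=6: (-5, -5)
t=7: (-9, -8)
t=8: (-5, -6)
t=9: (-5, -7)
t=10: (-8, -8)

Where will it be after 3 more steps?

Differencing gives (+0, -1), (-3, -1), (-4, -3), (+4, +2), (+0, -1), (-3, -1), (-4, -3), (+4, +2), (+0, -1), (-3, -1). This is the pattern (+0, -1), (-3, -1), (-4, -3), (+4, +2) repeated.
step 11: apply (-4, -3) → (-12, -11)
step 12: apply (+4, +2) → (-8, -9)
step 13: apply (+0, -1) → (-8, -10)

(-8, -10)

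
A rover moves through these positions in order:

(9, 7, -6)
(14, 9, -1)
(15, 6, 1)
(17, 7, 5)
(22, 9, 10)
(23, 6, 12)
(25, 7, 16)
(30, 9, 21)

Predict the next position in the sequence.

(31, 6, 23)

Differencing gives (+5, +2, +5), (+1, -3, +2), (+2, +1, +4), (+5, +2, +5), (+1, -3, +2), (+2, +1, +4), (+5, +2, +5). This is the pattern (+5, +2, +5), (+1, -3, +2), (+2, +1, +4) repeated.
step 8: apply (+1, -3, +2) → (31, 6, 23)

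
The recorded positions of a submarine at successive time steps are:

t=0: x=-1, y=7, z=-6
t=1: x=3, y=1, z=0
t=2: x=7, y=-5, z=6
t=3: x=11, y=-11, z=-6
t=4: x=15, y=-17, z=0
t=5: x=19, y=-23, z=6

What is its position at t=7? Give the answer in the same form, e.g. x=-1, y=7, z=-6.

x=27, y=-35, z=0

The x coordinate changes by +4 each step, so at step 7 it is -1 + 7·(4) = 27.
The y coordinate changes by -6 each step, so at step 7 it is 7 + 7·(-6) = -35.
The z coordinate repeats the cycle [-6, 0, 6] with period 3; step 7 mod 3 = 1, giving 0.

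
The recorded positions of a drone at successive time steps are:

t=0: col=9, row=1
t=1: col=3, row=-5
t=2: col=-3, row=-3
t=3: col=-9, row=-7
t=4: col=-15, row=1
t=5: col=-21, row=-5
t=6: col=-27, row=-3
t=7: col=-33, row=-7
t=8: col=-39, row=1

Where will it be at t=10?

col=-51, row=-3

The col coordinate changes by -6 each step, so at step 10 it is 9 + 10·(-6) = -51.
The row coordinate repeats the cycle [1, -5, -3, -7] with period 4; step 10 mod 4 = 2, giving -3.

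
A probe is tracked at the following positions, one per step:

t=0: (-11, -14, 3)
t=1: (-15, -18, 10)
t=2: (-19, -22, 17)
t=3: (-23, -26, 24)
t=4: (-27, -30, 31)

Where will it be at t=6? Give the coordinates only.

The position changes by (-4, -4, +7) every step.
step 5: (-27, -30, 31) + (-4, -4, +7) → (-31, -34, 38)
step 6: (-31, -34, 38) + (-4, -4, +7) → (-35, -38, 45)

(-35, -38, 45)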